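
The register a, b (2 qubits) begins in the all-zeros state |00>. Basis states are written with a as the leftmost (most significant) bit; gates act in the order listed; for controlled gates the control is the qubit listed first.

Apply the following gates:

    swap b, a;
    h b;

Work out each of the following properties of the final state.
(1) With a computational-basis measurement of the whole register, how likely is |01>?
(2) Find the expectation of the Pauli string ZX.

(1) The probability of measuring |01> is 1/2.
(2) In the final state, ZX has expectation 1.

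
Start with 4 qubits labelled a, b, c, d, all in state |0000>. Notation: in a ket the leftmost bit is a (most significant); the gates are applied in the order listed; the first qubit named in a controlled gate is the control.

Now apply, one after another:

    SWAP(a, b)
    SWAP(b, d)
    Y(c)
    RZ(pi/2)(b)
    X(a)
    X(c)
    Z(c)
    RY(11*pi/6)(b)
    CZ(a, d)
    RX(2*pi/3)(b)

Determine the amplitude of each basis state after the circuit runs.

The final amplitudes are (-3*sqrt(2) + sqrt(6) + sqrt(2)*I + sqrt(6)*I)*exp(3*I*pi/4)/8 on |1000>, (sqrt(6) + 3*sqrt(2) - sqrt(6)*I + sqrt(2)*I)*exp(3*I*pi/4)/8 on |1100>, and 0 on every other basis state.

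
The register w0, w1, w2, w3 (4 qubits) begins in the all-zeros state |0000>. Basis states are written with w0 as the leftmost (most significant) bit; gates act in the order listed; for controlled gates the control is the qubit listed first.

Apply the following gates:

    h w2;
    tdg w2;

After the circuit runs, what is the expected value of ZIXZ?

In the final state, ZIXZ has expectation sqrt(2)/2.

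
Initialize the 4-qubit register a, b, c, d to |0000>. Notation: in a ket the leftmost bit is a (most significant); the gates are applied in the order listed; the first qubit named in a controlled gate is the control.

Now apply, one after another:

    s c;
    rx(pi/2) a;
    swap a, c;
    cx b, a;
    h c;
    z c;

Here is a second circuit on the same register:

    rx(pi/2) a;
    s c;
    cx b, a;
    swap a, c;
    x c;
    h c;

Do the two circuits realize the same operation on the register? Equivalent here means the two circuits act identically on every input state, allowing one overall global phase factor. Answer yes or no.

No: there is an input state on which the two circuits produce genuinely different outputs (not merely differing by a phase).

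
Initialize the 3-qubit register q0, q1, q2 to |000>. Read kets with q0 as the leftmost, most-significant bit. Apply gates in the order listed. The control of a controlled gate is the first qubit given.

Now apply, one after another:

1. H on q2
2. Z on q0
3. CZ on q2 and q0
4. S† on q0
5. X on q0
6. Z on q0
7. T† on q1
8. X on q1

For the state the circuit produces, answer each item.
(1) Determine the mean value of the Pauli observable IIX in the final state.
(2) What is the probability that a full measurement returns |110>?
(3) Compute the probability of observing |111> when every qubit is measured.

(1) The expectation value of IIX is 1.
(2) The probability of measuring |110> is 1/2.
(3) The probability of measuring |111> is 1/2.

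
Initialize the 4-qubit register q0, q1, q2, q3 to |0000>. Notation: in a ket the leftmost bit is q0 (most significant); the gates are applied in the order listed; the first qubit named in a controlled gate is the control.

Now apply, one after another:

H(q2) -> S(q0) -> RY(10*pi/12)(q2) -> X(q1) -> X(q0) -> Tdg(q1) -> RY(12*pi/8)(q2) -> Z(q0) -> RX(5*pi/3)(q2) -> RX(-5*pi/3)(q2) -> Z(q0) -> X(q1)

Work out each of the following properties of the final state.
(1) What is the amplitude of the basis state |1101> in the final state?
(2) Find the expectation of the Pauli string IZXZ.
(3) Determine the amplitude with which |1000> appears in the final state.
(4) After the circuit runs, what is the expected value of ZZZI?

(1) The amplitude on |1101> is 0. Key observation: steps 8-11 multiply out to the identity, so the circuit reduces to the remaining gates.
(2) The expectation value of IZXZ is 1/2.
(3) The final state's coefficient on |1000> equals (-sqrt(2) + sqrt(6))*exp(3*I*pi/4)/4.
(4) The expectation value of ZZZI is sqrt(3)/2.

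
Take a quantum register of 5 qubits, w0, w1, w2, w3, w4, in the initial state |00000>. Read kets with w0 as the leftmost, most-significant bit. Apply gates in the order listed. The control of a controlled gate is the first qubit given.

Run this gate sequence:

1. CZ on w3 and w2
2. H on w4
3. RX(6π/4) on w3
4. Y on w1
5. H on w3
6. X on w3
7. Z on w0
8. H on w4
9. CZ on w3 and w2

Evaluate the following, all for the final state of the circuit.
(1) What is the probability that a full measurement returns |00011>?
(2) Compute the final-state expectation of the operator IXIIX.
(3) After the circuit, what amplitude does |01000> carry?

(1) Outcome |00011> occurs with probability 0.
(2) The expectation value of IXIIX is 0.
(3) The amplitude on |01000> is -1/2 - I/2.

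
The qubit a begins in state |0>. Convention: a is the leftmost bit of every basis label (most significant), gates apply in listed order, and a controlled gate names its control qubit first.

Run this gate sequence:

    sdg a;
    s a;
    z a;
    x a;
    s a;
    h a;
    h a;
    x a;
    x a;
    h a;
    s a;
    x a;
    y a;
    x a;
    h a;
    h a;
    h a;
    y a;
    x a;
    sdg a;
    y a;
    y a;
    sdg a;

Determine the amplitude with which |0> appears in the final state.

|0> carries amplitude -1/2 + I/2 in the final state.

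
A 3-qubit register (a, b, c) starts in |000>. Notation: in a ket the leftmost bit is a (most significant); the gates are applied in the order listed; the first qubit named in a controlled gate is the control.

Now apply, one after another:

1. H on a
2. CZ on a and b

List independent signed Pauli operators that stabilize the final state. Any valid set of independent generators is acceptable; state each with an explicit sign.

The final state is stabilized by the group generated by +XII, +IZI, +IIZ; other independent generating sets are equally valid.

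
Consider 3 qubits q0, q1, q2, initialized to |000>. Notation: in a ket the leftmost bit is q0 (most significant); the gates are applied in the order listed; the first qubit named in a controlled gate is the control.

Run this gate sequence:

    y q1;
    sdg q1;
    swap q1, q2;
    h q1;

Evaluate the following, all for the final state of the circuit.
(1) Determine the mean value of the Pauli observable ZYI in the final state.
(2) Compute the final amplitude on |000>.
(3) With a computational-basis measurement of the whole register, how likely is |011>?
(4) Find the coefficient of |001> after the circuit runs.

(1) The expectation value of ZYI is 0.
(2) The amplitude on |000> is 0.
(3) The probability of measuring |011> is 1/2.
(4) |001> carries amplitude sqrt(2)/2 in the final state.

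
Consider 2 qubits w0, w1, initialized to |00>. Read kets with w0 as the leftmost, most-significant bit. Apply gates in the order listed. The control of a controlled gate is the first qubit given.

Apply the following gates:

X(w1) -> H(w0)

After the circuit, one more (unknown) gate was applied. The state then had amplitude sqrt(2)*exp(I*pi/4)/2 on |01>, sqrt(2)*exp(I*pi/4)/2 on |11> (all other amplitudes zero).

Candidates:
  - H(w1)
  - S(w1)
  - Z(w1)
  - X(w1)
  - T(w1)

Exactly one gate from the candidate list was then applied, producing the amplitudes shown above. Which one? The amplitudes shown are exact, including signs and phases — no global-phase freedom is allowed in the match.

The unique candidate consistent with the amplitudes is T(w1).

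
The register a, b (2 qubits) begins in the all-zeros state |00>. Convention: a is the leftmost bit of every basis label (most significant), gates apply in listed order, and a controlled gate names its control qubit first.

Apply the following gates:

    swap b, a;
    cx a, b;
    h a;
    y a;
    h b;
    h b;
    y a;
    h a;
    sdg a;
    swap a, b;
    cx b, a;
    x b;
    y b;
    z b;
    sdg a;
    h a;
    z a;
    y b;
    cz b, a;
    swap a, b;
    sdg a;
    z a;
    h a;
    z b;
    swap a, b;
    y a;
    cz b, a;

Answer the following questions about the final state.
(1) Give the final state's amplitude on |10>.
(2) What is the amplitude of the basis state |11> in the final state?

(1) |10> carries amplitude -1/2 in the final state. Key observation: gates 3-8 undo each other exactly, leaving only the rest of the circuit to track.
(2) The amplitude on |11> is -1/2.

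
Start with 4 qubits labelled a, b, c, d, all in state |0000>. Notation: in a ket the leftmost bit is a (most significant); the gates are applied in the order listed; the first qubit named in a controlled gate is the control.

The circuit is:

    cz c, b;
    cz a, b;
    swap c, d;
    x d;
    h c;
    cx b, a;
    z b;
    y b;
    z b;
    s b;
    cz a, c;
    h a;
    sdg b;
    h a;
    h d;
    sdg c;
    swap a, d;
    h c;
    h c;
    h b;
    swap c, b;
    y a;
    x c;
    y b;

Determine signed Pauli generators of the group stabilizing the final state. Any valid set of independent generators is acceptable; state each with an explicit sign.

One valid set of independent stabilizer generators is +XIII, -IYII, -IIXI, +IIIZ (any independent generating set of the same group is equally correct). Key observation: the block from step 18 through step 19 cancels to the identity and can be dropped.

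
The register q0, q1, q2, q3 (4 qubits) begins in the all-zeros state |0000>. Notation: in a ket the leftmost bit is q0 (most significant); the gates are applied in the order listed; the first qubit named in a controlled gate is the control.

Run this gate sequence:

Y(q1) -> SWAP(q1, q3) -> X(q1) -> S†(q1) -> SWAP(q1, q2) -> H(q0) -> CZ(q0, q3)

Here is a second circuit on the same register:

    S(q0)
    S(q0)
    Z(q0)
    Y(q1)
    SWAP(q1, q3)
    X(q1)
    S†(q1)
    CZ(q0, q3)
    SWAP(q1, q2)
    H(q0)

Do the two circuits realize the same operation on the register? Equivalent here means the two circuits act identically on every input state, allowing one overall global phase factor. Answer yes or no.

No: there is an input state on which the two circuits produce genuinely different outputs (not merely differing by a phase).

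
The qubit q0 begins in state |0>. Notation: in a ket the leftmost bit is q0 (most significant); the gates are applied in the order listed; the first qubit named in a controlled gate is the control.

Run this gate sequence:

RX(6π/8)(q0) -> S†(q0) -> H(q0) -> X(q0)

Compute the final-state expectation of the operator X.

The observable X averages to -sqrt(2)/2.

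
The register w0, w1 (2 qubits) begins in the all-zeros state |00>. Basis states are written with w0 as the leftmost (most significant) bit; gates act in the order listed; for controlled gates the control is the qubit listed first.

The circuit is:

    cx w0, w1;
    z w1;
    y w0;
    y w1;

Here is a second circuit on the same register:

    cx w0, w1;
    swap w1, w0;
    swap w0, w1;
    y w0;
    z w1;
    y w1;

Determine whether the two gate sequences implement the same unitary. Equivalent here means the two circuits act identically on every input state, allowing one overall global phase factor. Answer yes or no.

Yes — the two circuits implement the same unitary up to a global phase.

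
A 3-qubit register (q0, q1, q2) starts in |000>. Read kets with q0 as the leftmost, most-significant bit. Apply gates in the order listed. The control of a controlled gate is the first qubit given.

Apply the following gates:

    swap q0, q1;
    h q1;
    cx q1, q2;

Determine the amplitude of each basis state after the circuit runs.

The final amplitudes are sqrt(2)/2 on |000>, sqrt(2)/2 on |011>, and 0 on every other basis state.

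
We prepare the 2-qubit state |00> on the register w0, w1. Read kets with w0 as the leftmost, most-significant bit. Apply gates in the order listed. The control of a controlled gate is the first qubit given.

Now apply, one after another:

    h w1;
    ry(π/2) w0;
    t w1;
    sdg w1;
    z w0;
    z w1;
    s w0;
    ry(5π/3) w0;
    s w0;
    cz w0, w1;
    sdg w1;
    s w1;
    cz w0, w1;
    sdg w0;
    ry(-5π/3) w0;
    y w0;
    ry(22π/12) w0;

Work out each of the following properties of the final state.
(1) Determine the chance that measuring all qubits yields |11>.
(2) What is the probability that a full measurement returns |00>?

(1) Outcome |11> occurs with probability 1/4. Key observation: steps 8-15 multiply out to the identity, so the circuit reduces to the remaining gates.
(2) The probability of measuring |00> is 1/4.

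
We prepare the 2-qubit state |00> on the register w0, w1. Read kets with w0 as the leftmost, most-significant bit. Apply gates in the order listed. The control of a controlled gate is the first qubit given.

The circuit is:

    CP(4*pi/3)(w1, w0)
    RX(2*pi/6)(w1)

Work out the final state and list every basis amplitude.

After the circuit, the state carries amplitude sqrt(3)/2 on |00>, -I/2 on |01>, 0 on |10>, 0 on |11>.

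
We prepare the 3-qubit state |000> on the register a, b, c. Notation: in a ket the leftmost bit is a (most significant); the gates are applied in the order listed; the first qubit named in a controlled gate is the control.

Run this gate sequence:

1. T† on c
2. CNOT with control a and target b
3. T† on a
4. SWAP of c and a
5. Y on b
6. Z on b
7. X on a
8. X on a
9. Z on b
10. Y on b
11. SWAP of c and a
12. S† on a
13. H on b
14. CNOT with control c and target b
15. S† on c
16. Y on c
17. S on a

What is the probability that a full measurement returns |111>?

The probability of measuring |111> is 0.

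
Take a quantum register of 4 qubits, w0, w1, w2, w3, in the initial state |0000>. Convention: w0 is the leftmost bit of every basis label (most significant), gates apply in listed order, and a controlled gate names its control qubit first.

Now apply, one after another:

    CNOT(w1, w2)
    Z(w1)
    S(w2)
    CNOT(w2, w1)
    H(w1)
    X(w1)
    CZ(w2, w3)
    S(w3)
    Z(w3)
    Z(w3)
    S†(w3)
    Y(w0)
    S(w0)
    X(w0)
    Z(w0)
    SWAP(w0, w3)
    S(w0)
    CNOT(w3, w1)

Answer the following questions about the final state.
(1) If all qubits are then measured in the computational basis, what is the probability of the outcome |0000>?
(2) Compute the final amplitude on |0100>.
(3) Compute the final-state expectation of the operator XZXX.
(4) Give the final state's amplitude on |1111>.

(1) Outcome |0000> occurs with probability 1/2. Key observation: gates 8-11 undo each other exactly, leaving only the rest of the circuit to track.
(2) The amplitude on |0100> is -sqrt(2)/2.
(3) The expectation value of XZXX is 0.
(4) The final state's coefficient on |1111> equals 0.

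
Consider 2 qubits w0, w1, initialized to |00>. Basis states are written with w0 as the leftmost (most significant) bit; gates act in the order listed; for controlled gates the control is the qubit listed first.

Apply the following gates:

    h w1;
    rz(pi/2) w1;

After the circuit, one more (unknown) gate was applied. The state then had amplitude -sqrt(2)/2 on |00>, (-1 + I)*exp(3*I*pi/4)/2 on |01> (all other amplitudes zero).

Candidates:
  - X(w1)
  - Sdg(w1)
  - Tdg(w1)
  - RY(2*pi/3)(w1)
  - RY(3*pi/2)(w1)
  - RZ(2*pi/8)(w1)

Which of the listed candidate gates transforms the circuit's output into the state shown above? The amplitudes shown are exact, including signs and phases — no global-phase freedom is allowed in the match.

The applied gate was RY(3*pi/2)(w1).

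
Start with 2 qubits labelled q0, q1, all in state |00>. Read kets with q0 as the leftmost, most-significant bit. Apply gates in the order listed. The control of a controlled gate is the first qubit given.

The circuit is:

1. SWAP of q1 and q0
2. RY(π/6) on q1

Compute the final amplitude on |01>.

The final state's coefficient on |01> equals -sqrt(2)/4 + sqrt(6)/4.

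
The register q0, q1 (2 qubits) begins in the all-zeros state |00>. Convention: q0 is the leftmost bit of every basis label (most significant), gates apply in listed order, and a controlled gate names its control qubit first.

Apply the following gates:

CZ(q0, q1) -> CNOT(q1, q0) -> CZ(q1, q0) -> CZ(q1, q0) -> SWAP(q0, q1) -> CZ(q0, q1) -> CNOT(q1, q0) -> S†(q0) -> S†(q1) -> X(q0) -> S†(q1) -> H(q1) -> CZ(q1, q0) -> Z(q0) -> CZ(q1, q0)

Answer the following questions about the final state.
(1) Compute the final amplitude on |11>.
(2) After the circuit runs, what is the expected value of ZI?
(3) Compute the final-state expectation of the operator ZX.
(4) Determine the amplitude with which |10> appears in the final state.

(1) The final state's coefficient on |11> equals -sqrt(2)/2.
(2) The expectation value of ZI is -1.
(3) In the final state, ZX has expectation -1.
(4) |10> carries amplitude -sqrt(2)/2 in the final state.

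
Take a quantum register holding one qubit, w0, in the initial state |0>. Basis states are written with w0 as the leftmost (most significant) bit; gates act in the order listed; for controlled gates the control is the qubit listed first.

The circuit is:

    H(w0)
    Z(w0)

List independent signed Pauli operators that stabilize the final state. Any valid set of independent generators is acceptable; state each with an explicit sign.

The final state is stabilized by the group generated by -X; other independent generating sets are equally valid.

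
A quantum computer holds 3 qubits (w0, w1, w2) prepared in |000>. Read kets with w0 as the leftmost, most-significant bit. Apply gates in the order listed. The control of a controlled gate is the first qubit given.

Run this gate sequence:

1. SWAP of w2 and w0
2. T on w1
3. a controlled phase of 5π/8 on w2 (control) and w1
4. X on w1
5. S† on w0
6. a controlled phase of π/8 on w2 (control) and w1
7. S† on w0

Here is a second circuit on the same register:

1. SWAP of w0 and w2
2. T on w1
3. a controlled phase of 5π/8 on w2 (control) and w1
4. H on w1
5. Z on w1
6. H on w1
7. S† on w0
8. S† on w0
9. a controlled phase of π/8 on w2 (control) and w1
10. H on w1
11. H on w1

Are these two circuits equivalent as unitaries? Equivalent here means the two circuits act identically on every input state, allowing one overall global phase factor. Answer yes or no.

Yes: on every input state the two circuits agree up to one overall phase factor.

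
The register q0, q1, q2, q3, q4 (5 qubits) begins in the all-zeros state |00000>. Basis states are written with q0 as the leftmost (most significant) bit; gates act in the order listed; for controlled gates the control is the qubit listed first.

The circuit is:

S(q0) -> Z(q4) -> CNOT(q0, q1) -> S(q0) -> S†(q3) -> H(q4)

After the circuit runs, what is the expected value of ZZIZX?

In the final state, ZZIZX has expectation 1.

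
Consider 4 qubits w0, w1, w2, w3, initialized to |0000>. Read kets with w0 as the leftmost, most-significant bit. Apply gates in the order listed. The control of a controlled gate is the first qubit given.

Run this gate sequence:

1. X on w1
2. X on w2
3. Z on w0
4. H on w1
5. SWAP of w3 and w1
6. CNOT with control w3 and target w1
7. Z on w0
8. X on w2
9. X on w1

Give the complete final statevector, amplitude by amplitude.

The resulting statevector has amplitude -sqrt(2)/2 on |0001>, sqrt(2)/2 on |0100>, and 0 on every other basis state.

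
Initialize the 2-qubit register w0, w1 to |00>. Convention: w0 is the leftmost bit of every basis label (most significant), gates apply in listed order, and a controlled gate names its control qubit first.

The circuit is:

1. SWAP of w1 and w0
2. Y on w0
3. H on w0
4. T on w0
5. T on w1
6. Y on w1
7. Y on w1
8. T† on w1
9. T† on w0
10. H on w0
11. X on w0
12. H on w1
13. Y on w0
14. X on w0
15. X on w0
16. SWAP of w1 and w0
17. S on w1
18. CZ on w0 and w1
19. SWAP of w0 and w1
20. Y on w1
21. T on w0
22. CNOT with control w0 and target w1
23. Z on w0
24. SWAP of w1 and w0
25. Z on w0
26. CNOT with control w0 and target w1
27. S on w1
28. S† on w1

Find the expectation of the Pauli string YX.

The expectation value of YX is 0. Key observation: steps 3-10 multiply out to the identity, so the circuit reduces to the remaining gates.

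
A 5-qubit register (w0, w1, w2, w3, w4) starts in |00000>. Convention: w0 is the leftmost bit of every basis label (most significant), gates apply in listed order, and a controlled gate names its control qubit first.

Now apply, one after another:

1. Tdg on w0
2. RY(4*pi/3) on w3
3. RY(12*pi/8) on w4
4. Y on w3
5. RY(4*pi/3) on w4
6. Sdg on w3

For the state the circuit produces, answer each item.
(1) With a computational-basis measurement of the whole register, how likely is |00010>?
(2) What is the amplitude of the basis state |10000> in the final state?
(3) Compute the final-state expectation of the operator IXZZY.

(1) A full measurement returns |00010> with probability 1/8 - sqrt(3)/16.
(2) The final state's coefficient on |10000> equals 0.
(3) In the final state, IXZZY has expectation 0.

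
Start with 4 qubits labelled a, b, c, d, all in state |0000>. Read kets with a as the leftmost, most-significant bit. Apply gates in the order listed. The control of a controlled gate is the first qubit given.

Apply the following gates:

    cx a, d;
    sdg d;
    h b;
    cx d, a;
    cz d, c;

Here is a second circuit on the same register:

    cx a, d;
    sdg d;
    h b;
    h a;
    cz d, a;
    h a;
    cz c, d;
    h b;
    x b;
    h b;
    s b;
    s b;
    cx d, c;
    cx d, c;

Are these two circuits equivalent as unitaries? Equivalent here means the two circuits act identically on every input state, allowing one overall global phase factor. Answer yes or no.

Yes: on every input state the two circuits agree up to one overall phase factor.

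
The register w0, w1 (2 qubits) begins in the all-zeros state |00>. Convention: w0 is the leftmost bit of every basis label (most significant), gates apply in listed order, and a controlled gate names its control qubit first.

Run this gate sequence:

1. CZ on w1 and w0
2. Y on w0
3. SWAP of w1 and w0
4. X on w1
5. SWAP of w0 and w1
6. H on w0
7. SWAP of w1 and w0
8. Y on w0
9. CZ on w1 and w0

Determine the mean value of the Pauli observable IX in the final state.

The expectation value of IX is -1.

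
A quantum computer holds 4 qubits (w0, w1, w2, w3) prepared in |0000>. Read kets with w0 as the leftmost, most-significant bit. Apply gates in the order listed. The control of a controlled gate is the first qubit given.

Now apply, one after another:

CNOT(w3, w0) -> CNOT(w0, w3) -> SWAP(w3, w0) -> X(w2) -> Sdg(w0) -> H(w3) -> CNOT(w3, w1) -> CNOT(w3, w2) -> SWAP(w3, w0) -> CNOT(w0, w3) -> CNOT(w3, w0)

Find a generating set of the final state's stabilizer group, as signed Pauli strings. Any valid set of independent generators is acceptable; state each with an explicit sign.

One valid set of independent stabilizer generators is +IXXX, +ZIII, +IZIZ, -IIZZ (any independent generating set of the same group is equally correct).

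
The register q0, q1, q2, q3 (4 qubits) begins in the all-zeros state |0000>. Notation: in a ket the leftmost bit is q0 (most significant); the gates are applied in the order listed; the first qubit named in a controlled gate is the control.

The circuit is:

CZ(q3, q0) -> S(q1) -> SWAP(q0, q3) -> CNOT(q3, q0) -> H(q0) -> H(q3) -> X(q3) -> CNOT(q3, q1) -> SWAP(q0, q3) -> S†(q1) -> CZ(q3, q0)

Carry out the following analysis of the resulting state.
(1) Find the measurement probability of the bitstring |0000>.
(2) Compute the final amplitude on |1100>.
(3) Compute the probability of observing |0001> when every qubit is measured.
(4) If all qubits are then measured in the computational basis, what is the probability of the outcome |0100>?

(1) A full measurement returns |0000> with probability 1/4.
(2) The final state's coefficient on |1100> equals -I/2.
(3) A full measurement returns |0001> with probability 1/4.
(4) The probability of measuring |0100> is 0.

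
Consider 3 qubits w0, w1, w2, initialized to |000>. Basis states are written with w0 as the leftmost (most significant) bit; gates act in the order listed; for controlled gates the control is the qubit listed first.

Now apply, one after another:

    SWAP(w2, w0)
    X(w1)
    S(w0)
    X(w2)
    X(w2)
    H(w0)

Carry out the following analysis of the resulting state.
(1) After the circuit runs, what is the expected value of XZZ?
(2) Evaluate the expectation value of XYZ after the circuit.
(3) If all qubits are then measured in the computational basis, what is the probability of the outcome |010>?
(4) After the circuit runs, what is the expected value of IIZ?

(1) In the final state, XZZ has expectation -1. Key observation: the block from step 4 through step 5 cancels to the identity and can be dropped.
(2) In the final state, XYZ has expectation 0.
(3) The probability of measuring |010> is 1/2.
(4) The observable IIZ averages to 1.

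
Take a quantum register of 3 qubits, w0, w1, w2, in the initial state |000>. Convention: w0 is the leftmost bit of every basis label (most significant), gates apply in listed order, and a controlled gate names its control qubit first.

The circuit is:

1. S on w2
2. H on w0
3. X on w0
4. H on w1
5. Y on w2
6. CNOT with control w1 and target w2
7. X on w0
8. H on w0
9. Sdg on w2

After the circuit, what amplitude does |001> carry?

The final state's coefficient on |001> equals sqrt(2)/2.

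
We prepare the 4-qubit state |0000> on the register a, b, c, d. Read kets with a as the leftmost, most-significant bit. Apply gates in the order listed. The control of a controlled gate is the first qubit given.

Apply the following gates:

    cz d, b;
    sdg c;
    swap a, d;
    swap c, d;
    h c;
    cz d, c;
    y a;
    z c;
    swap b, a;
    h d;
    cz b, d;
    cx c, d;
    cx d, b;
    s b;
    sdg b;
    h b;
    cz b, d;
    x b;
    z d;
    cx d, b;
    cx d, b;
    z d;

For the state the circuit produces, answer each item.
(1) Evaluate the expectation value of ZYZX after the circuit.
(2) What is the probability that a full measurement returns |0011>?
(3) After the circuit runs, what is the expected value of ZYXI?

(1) In the final state, ZYZX has expectation 0.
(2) Outcome |0011> occurs with probability 1/8.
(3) The expectation value of ZYXI is 0.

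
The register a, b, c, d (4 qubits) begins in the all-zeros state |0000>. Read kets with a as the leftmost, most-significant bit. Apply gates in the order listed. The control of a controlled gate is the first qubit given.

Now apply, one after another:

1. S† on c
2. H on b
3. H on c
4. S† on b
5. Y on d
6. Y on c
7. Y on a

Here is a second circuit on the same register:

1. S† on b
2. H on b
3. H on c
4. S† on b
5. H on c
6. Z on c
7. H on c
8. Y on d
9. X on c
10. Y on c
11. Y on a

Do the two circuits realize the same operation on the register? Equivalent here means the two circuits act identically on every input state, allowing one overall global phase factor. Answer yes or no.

No — the two circuits implement different unitaries, even allowing a global phase.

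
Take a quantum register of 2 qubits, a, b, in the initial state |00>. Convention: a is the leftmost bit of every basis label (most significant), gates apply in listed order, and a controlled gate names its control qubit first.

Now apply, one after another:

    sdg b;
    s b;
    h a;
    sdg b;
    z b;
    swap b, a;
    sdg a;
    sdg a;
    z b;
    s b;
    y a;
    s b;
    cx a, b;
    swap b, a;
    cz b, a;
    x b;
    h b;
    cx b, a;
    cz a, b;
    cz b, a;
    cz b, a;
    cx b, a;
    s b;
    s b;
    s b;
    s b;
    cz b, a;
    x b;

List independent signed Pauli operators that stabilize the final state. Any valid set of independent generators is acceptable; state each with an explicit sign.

One valid set of independent stabilizer generators is -XI, -IX (any independent generating set of the same group is equally correct).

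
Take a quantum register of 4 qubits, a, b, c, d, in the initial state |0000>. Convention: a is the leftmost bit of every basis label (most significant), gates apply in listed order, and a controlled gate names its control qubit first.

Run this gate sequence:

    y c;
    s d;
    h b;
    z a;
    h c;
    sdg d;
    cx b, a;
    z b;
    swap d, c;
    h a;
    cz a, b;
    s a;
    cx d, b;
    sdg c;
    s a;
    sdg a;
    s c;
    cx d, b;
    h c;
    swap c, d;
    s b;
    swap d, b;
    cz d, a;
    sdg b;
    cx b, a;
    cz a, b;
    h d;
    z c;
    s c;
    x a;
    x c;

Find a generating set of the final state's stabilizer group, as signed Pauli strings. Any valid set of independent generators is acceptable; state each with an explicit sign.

The final state is stabilized by the group generated by -XZIZ, -ZYIZ, -IIYI, -ZZIY; other independent generating sets are equally valid.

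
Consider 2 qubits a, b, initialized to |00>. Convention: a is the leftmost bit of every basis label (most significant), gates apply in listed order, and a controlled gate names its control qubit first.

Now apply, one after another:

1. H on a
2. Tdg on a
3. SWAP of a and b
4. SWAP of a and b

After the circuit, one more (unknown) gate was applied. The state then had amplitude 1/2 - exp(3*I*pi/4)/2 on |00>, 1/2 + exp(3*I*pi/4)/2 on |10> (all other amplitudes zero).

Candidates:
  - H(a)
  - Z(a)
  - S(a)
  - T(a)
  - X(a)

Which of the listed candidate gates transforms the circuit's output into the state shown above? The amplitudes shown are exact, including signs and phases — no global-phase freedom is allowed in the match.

It was H(a) that produced the state shown. Key observation: gates 3-4 undo each other exactly, leaving only the rest of the circuit to track.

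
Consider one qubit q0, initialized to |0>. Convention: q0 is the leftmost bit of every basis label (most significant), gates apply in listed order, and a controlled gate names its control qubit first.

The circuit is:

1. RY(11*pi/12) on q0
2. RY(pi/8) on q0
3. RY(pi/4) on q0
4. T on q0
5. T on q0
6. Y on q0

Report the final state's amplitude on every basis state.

After the circuit, the state carries amplitude -sqrt(3)*sqrt(1/2 - sqrt(2)/4)*sqrt(sqrt(2)/4 + 1/2)*sin(pi/16) + sqrt(2)*sin(pi/16)/4 + sqrt(1/2 - sqrt(2)/4)*sqrt(sqrt(2)/4 + 1/2)*cos(pi/16) + sqrt(6)*cos(pi/16)/4 on |0>, -sqrt(3)*I*sqrt(1/2 - sqrt(2)/4)*sqrt(sqrt(2)/4 + 1/2)*cos(pi/16) - sqrt(6)*I*sin(pi/16)/4 - I*sqrt(1/2 - sqrt(2)/4)*sqrt(sqrt(2)/4 + 1/2)*sin(pi/16) + sqrt(2)*I*cos(pi/16)/4 on |1>.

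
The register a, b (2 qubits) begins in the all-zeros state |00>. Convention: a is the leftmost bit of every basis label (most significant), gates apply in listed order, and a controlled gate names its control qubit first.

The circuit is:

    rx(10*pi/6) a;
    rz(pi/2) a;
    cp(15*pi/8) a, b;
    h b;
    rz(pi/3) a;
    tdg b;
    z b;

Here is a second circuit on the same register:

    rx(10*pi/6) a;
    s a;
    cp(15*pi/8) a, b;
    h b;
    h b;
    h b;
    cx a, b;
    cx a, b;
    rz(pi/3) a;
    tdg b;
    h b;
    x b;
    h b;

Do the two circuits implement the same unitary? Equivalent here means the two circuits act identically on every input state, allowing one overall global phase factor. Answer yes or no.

Yes — the two circuits implement the same unitary up to a global phase.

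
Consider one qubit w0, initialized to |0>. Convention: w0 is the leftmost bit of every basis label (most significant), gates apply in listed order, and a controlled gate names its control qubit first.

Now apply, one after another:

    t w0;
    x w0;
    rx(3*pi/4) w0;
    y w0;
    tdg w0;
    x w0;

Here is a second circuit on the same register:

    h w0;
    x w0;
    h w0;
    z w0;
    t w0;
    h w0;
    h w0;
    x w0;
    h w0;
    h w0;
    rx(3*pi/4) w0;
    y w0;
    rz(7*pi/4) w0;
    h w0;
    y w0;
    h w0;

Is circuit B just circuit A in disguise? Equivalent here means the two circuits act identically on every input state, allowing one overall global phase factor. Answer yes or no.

No, they are not equivalent — no single phase factor reconciles the two unitaries.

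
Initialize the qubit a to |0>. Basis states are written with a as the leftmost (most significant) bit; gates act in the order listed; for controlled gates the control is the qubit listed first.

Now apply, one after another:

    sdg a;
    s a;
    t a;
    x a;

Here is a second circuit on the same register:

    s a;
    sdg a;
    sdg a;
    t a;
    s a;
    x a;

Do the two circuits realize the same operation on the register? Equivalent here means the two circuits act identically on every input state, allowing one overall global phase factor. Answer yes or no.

Yes — the two circuits implement the same unitary up to a global phase.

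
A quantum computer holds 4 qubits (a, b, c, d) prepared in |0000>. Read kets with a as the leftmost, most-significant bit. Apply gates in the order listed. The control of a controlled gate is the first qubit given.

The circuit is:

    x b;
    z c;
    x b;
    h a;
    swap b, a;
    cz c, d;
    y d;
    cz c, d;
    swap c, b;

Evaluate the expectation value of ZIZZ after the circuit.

In the final state, ZIZZ has expectation 0.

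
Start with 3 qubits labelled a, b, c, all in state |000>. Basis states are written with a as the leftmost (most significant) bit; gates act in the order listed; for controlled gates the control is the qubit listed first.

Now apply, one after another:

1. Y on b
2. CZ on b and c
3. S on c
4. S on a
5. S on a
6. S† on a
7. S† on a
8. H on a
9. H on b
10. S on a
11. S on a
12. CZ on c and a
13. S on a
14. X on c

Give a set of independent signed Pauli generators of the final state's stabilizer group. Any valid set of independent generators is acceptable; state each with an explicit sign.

One valid set of independent stabilizer generators is -YII, -IXI, -IIZ (any independent generating set of the same group is equally correct).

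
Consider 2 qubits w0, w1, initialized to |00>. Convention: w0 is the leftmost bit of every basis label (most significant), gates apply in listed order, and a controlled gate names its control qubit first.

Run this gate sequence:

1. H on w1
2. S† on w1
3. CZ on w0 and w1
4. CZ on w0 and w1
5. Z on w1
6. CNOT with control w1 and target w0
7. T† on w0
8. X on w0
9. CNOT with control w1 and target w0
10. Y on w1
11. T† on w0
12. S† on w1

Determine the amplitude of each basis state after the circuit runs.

After the circuit, the state carries amplitude 0 on |00>, 0 on |01>, -sqrt(2)*I/2 on |10>, -sqrt(2)*exp(3*I*pi/4)/2 on |11>. Key observation: steps 3-4 multiply out to the identity, so the circuit reduces to the remaining gates.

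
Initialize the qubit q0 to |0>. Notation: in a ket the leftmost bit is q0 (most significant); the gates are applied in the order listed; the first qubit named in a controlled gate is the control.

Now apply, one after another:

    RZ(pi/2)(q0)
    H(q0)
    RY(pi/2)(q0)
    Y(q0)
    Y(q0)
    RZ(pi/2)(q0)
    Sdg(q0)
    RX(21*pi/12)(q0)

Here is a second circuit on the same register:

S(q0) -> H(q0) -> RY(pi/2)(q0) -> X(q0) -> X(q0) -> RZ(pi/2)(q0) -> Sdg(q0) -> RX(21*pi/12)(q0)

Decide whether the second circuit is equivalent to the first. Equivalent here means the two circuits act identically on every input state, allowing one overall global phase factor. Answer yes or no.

Yes: on every input state the two circuits agree up to one overall phase factor.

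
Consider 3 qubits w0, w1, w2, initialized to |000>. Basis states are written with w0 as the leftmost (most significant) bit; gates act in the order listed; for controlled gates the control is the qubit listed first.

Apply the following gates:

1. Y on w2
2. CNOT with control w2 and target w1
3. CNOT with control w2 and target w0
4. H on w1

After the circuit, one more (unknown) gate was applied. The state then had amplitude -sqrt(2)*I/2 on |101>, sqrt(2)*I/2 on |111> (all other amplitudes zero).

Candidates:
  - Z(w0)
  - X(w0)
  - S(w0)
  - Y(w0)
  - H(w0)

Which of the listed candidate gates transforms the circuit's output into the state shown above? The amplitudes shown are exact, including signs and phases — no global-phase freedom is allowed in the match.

The unique candidate consistent with the amplitudes is Z(w0).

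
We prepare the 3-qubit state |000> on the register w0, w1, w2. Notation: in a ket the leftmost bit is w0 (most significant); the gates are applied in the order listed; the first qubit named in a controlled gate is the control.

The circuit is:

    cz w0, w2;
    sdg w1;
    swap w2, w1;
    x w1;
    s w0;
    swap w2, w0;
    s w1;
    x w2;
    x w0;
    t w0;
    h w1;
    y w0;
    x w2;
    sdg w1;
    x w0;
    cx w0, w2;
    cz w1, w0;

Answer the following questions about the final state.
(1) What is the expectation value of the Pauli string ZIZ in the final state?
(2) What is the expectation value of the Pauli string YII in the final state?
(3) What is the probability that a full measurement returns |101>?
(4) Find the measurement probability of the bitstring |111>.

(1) The observable ZIZ averages to 1.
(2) The expectation value of YII is 0.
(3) A full measurement returns |101> with probability 1/2.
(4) Outcome |111> occurs with probability 1/2.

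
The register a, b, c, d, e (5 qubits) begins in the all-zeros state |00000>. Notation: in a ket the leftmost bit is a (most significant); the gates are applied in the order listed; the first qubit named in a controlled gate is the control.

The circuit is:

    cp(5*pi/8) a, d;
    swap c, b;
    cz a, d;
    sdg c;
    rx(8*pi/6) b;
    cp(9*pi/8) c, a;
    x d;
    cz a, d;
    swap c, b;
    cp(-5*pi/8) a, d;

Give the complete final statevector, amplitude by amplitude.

The final amplitudes are -1/2 on |00010>, -sqrt(3)*I/2 on |00110>, and 0 on every other basis state.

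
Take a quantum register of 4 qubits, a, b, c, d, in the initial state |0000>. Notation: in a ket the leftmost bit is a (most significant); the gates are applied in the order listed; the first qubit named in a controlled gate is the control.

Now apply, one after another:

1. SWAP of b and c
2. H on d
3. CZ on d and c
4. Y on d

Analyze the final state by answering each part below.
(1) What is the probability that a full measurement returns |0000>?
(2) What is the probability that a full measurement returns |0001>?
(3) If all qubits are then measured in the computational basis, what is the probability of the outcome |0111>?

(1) The probability of measuring |0000> is 1/2.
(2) A full measurement returns |0001> with probability 1/2.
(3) A full measurement returns |0111> with probability 0.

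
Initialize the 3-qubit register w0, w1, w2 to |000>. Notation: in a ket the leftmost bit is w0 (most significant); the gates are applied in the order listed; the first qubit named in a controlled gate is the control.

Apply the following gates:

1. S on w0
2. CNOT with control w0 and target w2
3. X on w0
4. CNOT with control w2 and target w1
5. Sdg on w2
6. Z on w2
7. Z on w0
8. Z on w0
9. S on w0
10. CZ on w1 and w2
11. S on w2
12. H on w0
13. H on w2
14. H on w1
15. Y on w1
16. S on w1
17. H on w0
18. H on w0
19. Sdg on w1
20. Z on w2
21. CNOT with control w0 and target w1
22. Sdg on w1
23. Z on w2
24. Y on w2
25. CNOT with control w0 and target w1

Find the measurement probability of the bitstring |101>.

The probability of measuring |101> is 1/8. Key observation: gates 16-19 undo each other exactly, leaving only the rest of the circuit to track.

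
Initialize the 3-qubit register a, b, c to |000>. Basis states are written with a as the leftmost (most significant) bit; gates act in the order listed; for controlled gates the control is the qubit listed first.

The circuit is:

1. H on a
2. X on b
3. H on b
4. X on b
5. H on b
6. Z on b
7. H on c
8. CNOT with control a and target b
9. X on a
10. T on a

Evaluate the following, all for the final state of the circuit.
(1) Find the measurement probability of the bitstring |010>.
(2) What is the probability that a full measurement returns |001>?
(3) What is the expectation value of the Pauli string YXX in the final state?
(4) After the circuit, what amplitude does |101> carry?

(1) A full measurement returns |010> with probability 0. Key observation: steps 3-6 multiply out to the identity, so the circuit reduces to the remaining gates.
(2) The probability of measuring |001> is 1/4.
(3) In the final state, YXX has expectation sqrt(2)/2.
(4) The amplitude on |101> is 0.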